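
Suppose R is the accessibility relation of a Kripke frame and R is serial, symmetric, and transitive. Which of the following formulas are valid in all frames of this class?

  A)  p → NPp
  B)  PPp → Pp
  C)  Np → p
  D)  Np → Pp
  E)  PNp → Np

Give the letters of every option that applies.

A, B, C, D, E

A serial symmetric transitive relation is reflexive (take any v with uRv; symmetry gives vRu and transitivity gives uRu), hence an equivalence relation.
(A) p → NPp is axiom B; it is valid on a frame exactly when R is symmetric. Every such R is symmetric, so valid.
(B) the dual of axiom 4: valid iff R is transitive. Every such R is transitive — valid.
(C) Np → p (axiom T) characterises the reflexive frames. Every such R is reflexive — valid.
(D) Np → Pp is axiom D; it is valid on a frame exactly when R is serial. Every such R is serial, so valid.
(E) PNp → Np is the dual of axiom 5; it is valid on a frame exactly when R is euclidean. Every such R is euclidean, so valid.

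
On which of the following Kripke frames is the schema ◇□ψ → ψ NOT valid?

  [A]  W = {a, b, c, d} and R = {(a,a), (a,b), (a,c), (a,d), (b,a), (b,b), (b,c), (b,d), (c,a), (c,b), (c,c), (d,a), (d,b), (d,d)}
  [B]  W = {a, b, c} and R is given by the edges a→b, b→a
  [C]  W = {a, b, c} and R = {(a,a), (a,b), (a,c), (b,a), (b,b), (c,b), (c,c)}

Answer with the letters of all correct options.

C

The schema ◇□ψ → ψ is the dual of axiom B; it is valid on a frame iff R is symmetric.
(A) R is symmetric (every R-edge is matched by its reverse), so the schema is valid here.
(B) R is symmetric (every R-edge is matched by its reverse), so the schema is valid here.
(C) R is not symmetric (a R c but not c R a), so the schema fails here.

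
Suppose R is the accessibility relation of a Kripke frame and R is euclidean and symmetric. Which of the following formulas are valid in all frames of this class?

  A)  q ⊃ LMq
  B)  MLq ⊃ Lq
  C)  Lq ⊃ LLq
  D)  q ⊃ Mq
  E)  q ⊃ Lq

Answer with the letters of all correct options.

A symmetric euclidean relation is transitive (uRv and vRw give vRu by symmetry, then uRw by the euclidean condition, applied at v).
(A) q ⊃ LMq is axiom B; it is valid on a frame exactly when R is symmetric. Every such R is symmetric, so valid.
(B) the dual of axiom 5: valid iff R is euclidean. Every such R is euclidean — valid.
(C) Lq ⊃ LLq is axiom 4; it is valid on a frame exactly when R is transitive. Every such R is transitive, so valid.
(D) q ⊃ Mq is the dual of axiom T, which corresponds to reflexivity. Such an R need not be reflexive — not valid.
(E) q ⊃ Lq is equivalent to ◇p→p; it holds exactly when R ⊆ identity. Such an R need not be a subset of the identity — not valid.

A, B, C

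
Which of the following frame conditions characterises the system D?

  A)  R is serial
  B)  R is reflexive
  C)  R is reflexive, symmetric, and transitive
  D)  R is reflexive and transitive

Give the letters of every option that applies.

A

(A) D is sound and complete for exactly this class.
(B) this class determines T (= KT), not D.
(C) this class determines S5, not D.
(D) this class determines S4, not D.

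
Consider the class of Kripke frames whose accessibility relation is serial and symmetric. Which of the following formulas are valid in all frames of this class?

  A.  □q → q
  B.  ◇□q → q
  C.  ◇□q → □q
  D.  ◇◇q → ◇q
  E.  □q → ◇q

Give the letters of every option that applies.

B, E

(A) □q → q is axiom T, which corresponds to reflexivity. Such an R need not be reflexive — not valid.
(B) ◇□q → q is the dual of axiom B; it is valid on a frame exactly when R is symmetric. Every such R is symmetric, so valid.
(C) ◇□q → □q is the dual of axiom 5, which corresponds to the euclidean property. Such an R need not be euclidean — not valid.
(D) ◇◇q → ◇q (the dual of axiom 4) characterises the transitive frames. Such an R need not be transitive — not valid.
(E) □q → ◇q (axiom D) characterises the serial frames. Every such R is serial — valid.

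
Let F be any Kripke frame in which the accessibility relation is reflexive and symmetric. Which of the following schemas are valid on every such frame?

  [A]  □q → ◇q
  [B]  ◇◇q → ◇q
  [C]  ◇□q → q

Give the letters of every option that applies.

A, C

Reflexive relations are serial.
(A) □q → ◇q (axiom D) characterises the serial frames. Every such R is serial — valid.
(B) ◇◇q → ◇q is the dual of axiom 4; it is valid on a frame exactly when R is transitive. Such an R need not be transitive, so not valid.
(C) ◇□q → q is the dual of axiom B, which corresponds to symmetry. Every such R is symmetric — valid.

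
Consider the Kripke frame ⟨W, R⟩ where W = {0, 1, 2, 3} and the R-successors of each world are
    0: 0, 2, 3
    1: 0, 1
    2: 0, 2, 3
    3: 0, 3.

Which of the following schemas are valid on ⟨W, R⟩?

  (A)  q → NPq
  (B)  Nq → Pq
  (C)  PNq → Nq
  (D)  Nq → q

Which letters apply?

B, D

R is reflexive: each world relates to itself.
R is not symmetric: 1 R 0 but not 0 R 1.
R is not euclidean: 0 R 3 and 0 R 2 but not 3 R 2.
R is serial: every world has an R-successor.
(A) q → NPq (axiom B) characterises the symmetric frames. R is not symmetric — not valid.
(B) Nq → Pq (axiom D) characterises the serial frames. R is serial — valid.
(C) PNq → Nq (the dual of axiom 5) characterises the euclidean frames. R is not euclidean — not valid.
(D) Nq → q is axiom T; it is valid on a frame exactly when R is reflexive. R is reflexive, so valid.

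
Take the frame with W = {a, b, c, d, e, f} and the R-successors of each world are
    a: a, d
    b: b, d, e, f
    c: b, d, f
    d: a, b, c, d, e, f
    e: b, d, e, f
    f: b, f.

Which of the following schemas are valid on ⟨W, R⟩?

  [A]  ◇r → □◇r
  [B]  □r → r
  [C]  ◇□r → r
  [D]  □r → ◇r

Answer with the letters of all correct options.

D

R is not reflexive: not c R c.
R is not symmetric: c R b but not b R c.
R is not euclidean: b R f and b R d but not f R d.
R is serial: every world has an R-successor.
(A) ◇r → □◇r is axiom 5; it is valid on a frame exactly when R is euclidean. R is not euclidean, so not valid.
(B) □r → r (axiom T) characterises the reflexive frames. R is not reflexive — not valid.
(C) ◇□r → r is the dual of axiom B; it is valid on a frame exactly when R is symmetric. R is not symmetric, so not valid.
(D) □r → ◇r is axiom D, which corresponds to seriality. R is serial — valid.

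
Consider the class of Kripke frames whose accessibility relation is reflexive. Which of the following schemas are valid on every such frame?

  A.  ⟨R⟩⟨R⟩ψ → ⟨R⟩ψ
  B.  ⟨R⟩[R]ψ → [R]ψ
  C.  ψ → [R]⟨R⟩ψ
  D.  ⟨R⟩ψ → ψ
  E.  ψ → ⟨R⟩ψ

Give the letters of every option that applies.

E

A reflexive relation is serial.
(A) ⟨R⟩⟨R⟩ψ → ⟨R⟩ψ (the dual of axiom 4) characterises the transitive frames. Such an R need not be transitive — not valid.
(B) ⟨R⟩[R]ψ → [R]ψ is the dual of axiom 5; it is valid on a frame exactly when R is euclidean. Such an R need not be euclidean, so not valid.
(C) ψ → [R]⟨R⟩ψ (axiom B) characterises the symmetric frames. Such an R need not be symmetric — not valid.
(D) ⟨R⟩ψ → ψ (the converse of T) corresponds to R being a subset of the identity. Such an R need not be a subset of the identity, so not valid.
(E) ψ → ⟨R⟩ψ is the dual of axiom T; it is valid on a frame exactly when R is reflexive. Every such R is reflexive, so valid.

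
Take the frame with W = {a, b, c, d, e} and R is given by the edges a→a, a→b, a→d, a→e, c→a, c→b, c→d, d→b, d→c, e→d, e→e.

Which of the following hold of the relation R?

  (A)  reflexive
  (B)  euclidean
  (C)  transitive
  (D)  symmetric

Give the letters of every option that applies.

(A) not reflexive: not b R b.
(B) not euclidean: a R b and a R a but not b R a.
(C) not transitive: a R d and d R c but not a R c.
(D) not symmetric: a R b but not b R a.

none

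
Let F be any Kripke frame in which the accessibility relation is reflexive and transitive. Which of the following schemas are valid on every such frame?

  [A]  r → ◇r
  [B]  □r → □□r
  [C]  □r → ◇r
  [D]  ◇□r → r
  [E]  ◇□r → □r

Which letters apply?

A, B, C

Reflexive relations are serial.
(A) r → ◇r is the dual of axiom T; it is valid on a frame exactly when R is reflexive. Every such R is reflexive, so valid.
(B) □r → □□r is axiom 4, which corresponds to transitivity. Every such R is transitive — valid.
(C) axiom D: valid iff R is serial. Every such R is serial — valid.
(D) ◇□r → r is the dual of axiom B; it is valid on a frame exactly when R is symmetric. Such an R need not be symmetric, so not valid.
(E) ◇□r → □r is the dual of axiom 5; it is valid on a frame exactly when R is euclidean. Such an R need not be euclidean, so not valid.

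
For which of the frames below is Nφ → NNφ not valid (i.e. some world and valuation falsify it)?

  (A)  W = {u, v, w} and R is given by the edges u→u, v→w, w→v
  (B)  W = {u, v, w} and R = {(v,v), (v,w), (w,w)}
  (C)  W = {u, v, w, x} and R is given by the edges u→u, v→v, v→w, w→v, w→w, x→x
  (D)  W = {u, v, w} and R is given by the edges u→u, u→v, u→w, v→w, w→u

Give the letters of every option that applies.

A, D

The schema Nφ → NNφ is axiom 4; it is valid on a frame iff R is transitive.
(A) R is not transitive (v R w and w R v but not v R v), so the schema fails here.
(B) R is transitive (R is closed under composition), so the schema is valid here.
(C) R is transitive (R is closed under composition), so the schema is valid here.
(D) R is not transitive (v R w and w R u but not v R u), so the schema fails here.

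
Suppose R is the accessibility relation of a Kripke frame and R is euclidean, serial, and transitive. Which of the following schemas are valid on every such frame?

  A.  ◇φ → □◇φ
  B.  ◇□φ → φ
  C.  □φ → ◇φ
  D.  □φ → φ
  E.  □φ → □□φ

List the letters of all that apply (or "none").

(A) ◇φ → □◇φ (axiom 5) characterises the euclidean frames. Every such R is euclidean — valid.
(B) the dual of axiom B: valid iff R is symmetric. Such an R need not be symmetric — not valid.
(C) □φ → ◇φ (axiom D) characterises the serial frames. Every such R is serial — valid.
(D) □φ → φ is axiom T, which corresponds to reflexivity. Such an R need not be reflexive — not valid.
(E) □φ → □□φ (axiom 4) characterises the transitive frames. Every such R is transitive — valid.

A, C, E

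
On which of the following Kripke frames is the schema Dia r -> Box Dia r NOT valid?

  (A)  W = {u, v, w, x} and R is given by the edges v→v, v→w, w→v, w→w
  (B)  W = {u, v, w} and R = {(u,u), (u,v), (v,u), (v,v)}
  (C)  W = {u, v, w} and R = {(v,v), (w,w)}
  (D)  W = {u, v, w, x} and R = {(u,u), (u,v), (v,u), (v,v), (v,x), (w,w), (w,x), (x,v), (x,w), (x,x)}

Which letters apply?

D

The schema Dia r -> Box Dia r is axiom 5; it is valid on a frame iff R is euclidean.
(A) R is euclidean (any two R-successors of the same world are R-related), so the schema is valid here.
(B) R is euclidean (any two R-successors of the same world are R-related), so the schema is valid here.
(C) R is euclidean (any two R-successors of the same world are R-related), so the schema is valid here.
(D) R is not euclidean (v R u and v R x but not u R x), so the schema fails here.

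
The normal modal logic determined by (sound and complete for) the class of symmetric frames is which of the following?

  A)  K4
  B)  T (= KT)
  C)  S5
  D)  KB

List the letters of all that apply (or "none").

(A) K4 is determined by the class of transitive frames.
(B) T (= KT) is determined by the class of reflexive frames.
(C) S5 is determined by the class of reflexive, symmetric, and transitive frames.
(D) KB is determined by exactly this class.

D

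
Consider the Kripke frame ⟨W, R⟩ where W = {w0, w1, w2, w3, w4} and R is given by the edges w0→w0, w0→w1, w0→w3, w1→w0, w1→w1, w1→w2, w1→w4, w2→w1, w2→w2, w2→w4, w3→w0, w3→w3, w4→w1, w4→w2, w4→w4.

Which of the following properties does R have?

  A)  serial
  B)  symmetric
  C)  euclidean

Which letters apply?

(A) serial: every world has an R-successor.
(B) symmetric: every R-edge is matched by its reverse.
(C) not euclidean: w0 R w1 and w0 R w3 but not w1 R w3.

A, B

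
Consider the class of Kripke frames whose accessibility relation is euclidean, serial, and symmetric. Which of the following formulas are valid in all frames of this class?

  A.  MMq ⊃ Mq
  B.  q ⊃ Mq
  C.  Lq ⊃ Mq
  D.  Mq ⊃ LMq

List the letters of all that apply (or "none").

A, B, C, D

Serial, symmetric and euclidean together give transitive (from symmetry + euclidean) and then reflexive; the relation is an equivalence.
(A) MMq ⊃ Mq is the dual of axiom 4, which corresponds to transitivity. Every such R is transitive — valid.
(B) q ⊃ Mq is the dual of axiom T; it is valid on a frame exactly when R is reflexive. Every such R is reflexive, so valid.
(C) Lq ⊃ Mq is axiom D; it is valid on a frame exactly when R is serial. Every such R is serial, so valid.
(D) Mq ⊃ LMq (axiom 5) characterises the euclidean frames. Every such R is euclidean — valid.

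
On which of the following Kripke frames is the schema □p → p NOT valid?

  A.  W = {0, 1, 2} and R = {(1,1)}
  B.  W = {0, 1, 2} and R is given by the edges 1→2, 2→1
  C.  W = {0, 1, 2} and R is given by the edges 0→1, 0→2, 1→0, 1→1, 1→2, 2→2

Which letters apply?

A, B, C

The schema □p → p is axiom T; it is valid on a frame iff R is reflexive.
(A) R is not reflexive (not 0 R 0), so the schema fails here.
(B) R is not reflexive (not 0 R 0), so the schema fails here.
(C) R is not reflexive (not 0 R 0), so the schema fails here.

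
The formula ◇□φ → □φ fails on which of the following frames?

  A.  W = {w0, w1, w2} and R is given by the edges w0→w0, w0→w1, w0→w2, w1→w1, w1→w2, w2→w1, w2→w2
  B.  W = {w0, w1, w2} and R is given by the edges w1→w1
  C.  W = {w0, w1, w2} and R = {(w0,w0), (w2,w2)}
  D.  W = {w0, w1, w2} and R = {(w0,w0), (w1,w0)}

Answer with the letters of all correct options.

The schema ◇□φ → □φ is the dual of axiom 5; it is valid on a frame iff R is euclidean.
(A) R is not euclidean (w0 R w1 and w0 R w0 but not w1 R w0), so the schema fails here.
(B) R is euclidean (any two R-successors of the same world are R-related), so the schema is valid here.
(C) R is euclidean (any two R-successors of the same world are R-related), so the schema is valid here.
(D) R is euclidean (any two R-successors of the same world are R-related), so the schema is valid here.

A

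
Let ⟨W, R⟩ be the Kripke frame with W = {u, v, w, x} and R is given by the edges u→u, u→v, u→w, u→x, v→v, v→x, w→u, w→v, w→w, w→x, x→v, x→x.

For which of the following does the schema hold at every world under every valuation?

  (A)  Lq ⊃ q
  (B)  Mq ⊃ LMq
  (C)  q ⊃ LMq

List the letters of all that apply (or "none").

A

R is reflexive: each world relates to itself.
R is not symmetric: u R v but not v R u.
R is not euclidean: u R v and u R u but not v R u.
(A) Lq ⊃ q (axiom T) characterises the reflexive frames. R is reflexive — valid.
(B) Mq ⊃ LMq is axiom 5; it is valid on a frame exactly when R is euclidean. R is not euclidean, so not valid.
(C) q ⊃ LMq (axiom B) characterises the symmetric frames. R is not symmetric — not valid.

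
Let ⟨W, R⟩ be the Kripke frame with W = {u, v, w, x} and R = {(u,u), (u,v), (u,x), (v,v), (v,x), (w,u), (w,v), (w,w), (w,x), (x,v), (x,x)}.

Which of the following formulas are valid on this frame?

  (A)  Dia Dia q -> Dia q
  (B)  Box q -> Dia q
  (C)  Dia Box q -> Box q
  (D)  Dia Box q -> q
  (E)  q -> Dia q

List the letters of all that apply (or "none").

R is reflexive: each world relates to itself.
R is not symmetric: u R v but not v R u.
R is transitive: R is closed under composition.
R is not euclidean: u R v and u R u but not v R u.
R is serial: every world has an R-successor.
(A) Dia Dia q -> Dia q is the dual of axiom 4, which corresponds to transitivity. R is transitive — valid.
(B) Box q -> Dia q is axiom D, which corresponds to seriality. R is serial — valid.
(C) Dia Box q -> Box q is the dual of axiom 5, which corresponds to the euclidean property. R is not euclidean — not valid.
(D) Dia Box q -> q (the dual of axiom B) characterises the symmetric frames. R is not symmetric — not valid.
(E) the dual of axiom T: valid iff R is reflexive. R is reflexive — valid.

A, B, E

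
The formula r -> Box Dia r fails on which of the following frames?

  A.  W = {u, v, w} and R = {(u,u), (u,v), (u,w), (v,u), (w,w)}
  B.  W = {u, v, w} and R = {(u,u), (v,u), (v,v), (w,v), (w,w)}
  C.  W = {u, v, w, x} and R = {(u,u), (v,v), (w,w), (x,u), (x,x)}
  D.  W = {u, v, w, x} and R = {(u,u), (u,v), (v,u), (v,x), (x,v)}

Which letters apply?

A, B, C

The schema r -> Box Dia r is axiom B; it is valid on a frame iff R is symmetric.
(A) R is not symmetric (u R w but not w R u), so the schema fails here.
(B) R is not symmetric (v R u but not u R v), so the schema fails here.
(C) R is not symmetric (x R u but not u R x), so the schema fails here.
(D) R is symmetric (every R-edge is matched by its reverse), so the schema is valid here.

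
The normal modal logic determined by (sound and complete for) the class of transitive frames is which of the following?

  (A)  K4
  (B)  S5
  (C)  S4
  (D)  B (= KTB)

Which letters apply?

A

(A) K4 is determined by exactly this class.
(B) S5 is determined by the class of reflexive, symmetric, and transitive frames.
(C) S4 is determined by the class of reflexive and transitive frames.
(D) B (= KTB) is determined by the class of reflexive and symmetric frames.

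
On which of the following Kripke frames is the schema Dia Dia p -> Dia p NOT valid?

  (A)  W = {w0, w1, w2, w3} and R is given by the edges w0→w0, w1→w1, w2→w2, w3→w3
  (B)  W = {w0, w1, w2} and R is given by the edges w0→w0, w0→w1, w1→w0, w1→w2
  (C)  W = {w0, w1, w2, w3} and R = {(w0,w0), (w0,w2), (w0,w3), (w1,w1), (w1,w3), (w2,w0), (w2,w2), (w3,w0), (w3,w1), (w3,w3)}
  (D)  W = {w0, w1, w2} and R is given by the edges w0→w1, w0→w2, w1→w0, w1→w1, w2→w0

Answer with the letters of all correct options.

The schema Dia Dia p -> Dia p is the dual of axiom 4; it is valid on a frame iff R is transitive.
(A) R is transitive (R is closed under composition), so the schema is valid here.
(B) R is not transitive (w0 R w1 and w1 R w2 but not w0 R w2), so the schema fails here.
(C) R is not transitive (w0 R w3 and w3 R w1 but not w0 R w1), so the schema fails here.
(D) R is not transitive (w0 R w1 and w1 R w0 but not w0 R w0), so the schema fails here.

B, C, D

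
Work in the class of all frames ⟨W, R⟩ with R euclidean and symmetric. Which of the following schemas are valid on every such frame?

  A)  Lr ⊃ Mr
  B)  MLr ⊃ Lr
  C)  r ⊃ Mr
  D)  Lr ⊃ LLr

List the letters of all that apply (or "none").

A symmetric euclidean relation is transitive (uRv and vRw give vRu by symmetry, then uRw by the euclidean condition, applied at v).
(A) axiom D: valid iff R is serial. Such an R need not be serial — not valid.
(B) MLr ⊃ Lr is the dual of axiom 5; it is valid on a frame exactly when R is euclidean. Every such R is euclidean, so valid.
(C) the dual of axiom T: valid iff R is reflexive. Such an R need not be reflexive — not valid.
(D) Lr ⊃ LLr is axiom 4, which corresponds to transitivity. Every such R is transitive — valid.

B, D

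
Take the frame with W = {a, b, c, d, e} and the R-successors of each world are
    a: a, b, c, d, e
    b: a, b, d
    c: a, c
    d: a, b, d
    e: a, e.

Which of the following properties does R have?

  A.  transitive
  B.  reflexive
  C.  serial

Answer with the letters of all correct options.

B, C

(A) not transitive: b R a and a R c but not b R c.
(B) reflexive: each world relates to itself.
(C) serial: every world has an R-successor.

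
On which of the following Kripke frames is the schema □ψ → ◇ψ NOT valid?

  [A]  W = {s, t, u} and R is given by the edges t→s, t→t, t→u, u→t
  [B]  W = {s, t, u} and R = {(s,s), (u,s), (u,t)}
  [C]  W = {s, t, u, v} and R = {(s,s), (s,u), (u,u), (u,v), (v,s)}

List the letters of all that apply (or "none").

A, B, C

The schema □ψ → ◇ψ is axiom D; it is valid on a frame iff R is serial.
(A) R is not serial (s has no R-successor), so the schema fails here.
(B) R is not serial (t has no R-successor), so the schema fails here.
(C) R is not serial (t has no R-successor), so the schema fails here.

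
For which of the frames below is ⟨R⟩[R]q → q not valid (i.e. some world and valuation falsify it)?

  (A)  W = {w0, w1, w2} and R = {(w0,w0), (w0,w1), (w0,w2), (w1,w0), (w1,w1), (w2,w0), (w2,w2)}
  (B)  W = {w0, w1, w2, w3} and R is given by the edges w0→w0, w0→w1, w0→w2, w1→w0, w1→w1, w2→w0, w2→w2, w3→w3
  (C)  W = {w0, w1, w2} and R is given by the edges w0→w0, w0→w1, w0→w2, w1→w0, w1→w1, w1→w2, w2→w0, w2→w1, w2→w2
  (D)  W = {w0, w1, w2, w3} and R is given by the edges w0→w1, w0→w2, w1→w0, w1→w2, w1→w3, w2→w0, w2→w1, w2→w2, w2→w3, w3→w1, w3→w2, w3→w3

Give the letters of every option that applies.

The schema ⟨R⟩[R]q → q is the dual of axiom B; it is valid on a frame iff R is symmetric.
(A) R is symmetric (every R-edge is matched by its reverse), so the schema is valid here.
(B) R is symmetric (every R-edge is matched by its reverse), so the schema is valid here.
(C) R is symmetric (every R-edge is matched by its reverse), so the schema is valid here.
(D) R is symmetric (every R-edge is matched by its reverse), so the schema is valid here.

none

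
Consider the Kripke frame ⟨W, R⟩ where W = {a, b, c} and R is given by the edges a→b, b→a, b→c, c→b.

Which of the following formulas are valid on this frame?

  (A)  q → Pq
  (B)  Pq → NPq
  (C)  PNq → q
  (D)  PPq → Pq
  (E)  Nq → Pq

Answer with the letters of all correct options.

R is not reflexive: not a R a.
R is symmetric: every R-edge is matched by its reverse.
R is not transitive: a R b and b R a but not a R a.
R is not euclidean: b R a and b R c but not a R c.
R is serial: every world has an R-successor.
(A) q → Pq (the dual of axiom T) characterises the reflexive frames. R is not reflexive — not valid.
(B) Pq → NPq is axiom 5; it is valid on a frame exactly when R is euclidean. R is not euclidean, so not valid.
(C) PNq → q (the dual of axiom B) characterises the symmetric frames. R is symmetric — valid.
(D) PPq → Pq is the dual of axiom 4, which corresponds to transitivity. R is not transitive — not valid.
(E) Nq → Pq is axiom D; it is valid on a frame exactly when R is serial. R is serial, so valid.

C, E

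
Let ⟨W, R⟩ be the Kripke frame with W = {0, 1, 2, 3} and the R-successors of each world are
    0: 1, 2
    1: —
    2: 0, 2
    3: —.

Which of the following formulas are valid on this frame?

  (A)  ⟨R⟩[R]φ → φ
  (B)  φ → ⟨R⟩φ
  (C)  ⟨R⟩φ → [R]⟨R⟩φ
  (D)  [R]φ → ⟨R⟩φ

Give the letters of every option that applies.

R is not reflexive: not 0 R 0.
R is not symmetric: 0 R 1 but not 1 R 0.
R is not euclidean: 0 R 1 and 0 R 2 but not 1 R 2.
R is not serial: 1 has no R-successor.
(A) the dual of axiom B: valid iff R is symmetric. R is not symmetric — not valid.
(B) φ → ⟨R⟩φ is the dual of axiom T; it is valid on a frame exactly when R is reflexive. R is not reflexive, so not valid.
(C) ⟨R⟩φ → [R]⟨R⟩φ (axiom 5) characterises the euclidean frames. R is not euclidean — not valid.
(D) [R]φ → ⟨R⟩φ is axiom D, which corresponds to seriality. R is not serial — not valid.

none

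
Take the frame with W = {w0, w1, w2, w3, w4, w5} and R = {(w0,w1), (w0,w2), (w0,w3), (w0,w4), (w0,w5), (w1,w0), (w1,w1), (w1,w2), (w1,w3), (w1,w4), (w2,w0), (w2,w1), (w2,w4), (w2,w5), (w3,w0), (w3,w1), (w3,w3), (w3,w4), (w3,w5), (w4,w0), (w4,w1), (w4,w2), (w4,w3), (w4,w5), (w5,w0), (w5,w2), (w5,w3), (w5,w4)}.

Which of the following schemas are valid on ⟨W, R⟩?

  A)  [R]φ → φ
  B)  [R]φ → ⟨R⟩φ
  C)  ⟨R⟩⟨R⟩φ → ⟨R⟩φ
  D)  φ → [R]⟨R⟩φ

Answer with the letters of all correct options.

B, D

R is not reflexive: not w0 R w0.
R is symmetric: every R-edge is matched by its reverse.
R is not transitive: w0 R w1 and w1 R w0 but not w0 R w0.
R is serial: every world has an R-successor.
(A) [R]φ → φ is axiom T, which corresponds to reflexivity. R is not reflexive — not valid.
(B) [R]φ → ⟨R⟩φ is axiom D, which corresponds to seriality. R is serial — valid.
(C) ⟨R⟩⟨R⟩φ → ⟨R⟩φ (the dual of axiom 4) characterises the transitive frames. R is not transitive — not valid.
(D) φ → [R]⟨R⟩φ (axiom B) characterises the symmetric frames. R is symmetric — valid.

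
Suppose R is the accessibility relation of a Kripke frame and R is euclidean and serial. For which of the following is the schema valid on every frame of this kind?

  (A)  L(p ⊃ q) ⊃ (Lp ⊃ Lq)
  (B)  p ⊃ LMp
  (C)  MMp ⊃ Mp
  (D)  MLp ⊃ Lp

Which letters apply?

A, D

(A) L(p ⊃ q) ⊃ (Lp ⊃ Lq) is axiom K, valid on every Kripke frame — valid.
(B) p ⊃ LMp is axiom B; it is valid on a frame exactly when R is symmetric. Such an R need not be symmetric, so not valid.
(C) MMp ⊃ Mp is the dual of axiom 4, which corresponds to transitivity. Such an R need not be transitive — not valid.
(D) MLp ⊃ Lp is the dual of axiom 5, which corresponds to the euclidean property. Every such R is euclidean — valid.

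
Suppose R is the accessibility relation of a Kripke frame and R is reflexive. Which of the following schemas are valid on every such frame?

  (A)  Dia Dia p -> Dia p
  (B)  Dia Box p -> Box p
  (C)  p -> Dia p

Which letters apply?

C

A reflexive relation is serial.
(A) Dia Dia p -> Dia p is the dual of axiom 4, which corresponds to transitivity. Such an R need not be transitive — not valid.
(B) Dia Box p -> Box p (the dual of axiom 5) characterises the euclidean frames. Such an R need not be euclidean — not valid.
(C) p -> Dia p (the dual of axiom T) characterises the reflexive frames. Every such R is reflexive — valid.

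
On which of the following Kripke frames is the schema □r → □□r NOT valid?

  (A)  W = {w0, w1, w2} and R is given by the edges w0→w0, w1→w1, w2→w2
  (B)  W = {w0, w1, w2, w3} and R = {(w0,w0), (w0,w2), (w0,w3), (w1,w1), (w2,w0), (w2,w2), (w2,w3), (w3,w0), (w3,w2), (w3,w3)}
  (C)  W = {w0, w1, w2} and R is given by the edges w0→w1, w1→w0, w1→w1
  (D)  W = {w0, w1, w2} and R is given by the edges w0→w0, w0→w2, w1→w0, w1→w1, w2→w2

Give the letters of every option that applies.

C, D

The schema □r → □□r is axiom 4; it is valid on a frame iff R is transitive.
(A) R is transitive (R is closed under composition), so the schema is valid here.
(B) R is transitive (R is closed under composition), so the schema is valid here.
(C) R is not transitive (w0 R w1 and w1 R w0 but not w0 R w0), so the schema fails here.
(D) R is not transitive (w1 R w0 and w0 R w2 but not w1 R w2), so the schema fails here.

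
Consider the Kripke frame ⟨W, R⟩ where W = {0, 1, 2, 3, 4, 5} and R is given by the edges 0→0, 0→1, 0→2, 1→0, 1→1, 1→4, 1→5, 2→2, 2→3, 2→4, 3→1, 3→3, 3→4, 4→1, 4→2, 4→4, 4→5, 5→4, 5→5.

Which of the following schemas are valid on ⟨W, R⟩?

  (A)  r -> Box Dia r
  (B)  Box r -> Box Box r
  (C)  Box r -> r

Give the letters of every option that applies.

C

R is reflexive: each world relates to itself.
R is not symmetric: 0 R 2 but not 2 R 0.
R is not transitive: 0 R 1 and 1 R 4 but not 0 R 4.
(A) axiom B: valid iff R is symmetric. R is not symmetric — not valid.
(B) Box r -> Box Box r (axiom 4) characterises the transitive frames. R is not transitive — not valid.
(C) Box r -> r is axiom T, which corresponds to reflexivity. R is reflexive — valid.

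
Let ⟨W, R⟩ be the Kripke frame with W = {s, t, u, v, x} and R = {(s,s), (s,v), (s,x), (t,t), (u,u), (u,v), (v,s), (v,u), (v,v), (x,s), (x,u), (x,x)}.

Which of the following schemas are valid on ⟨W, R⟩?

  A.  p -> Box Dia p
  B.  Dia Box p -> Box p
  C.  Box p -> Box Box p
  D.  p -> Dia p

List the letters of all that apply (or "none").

R is reflexive: each world relates to itself.
R is not symmetric: x R u but not u R x.
R is not transitive: s R v and v R u but not s R u.
R is not euclidean: s R v and s R x but not v R x.
(A) p -> Box Dia p (axiom B) characterises the symmetric frames. R is not symmetric — not valid.
(B) Dia Box p -> Box p is the dual of axiom 5; it is valid on a frame exactly when R is euclidean. R is not euclidean, so not valid.
(C) axiom 4: valid iff R is transitive. R is not transitive — not valid.
(D) p -> Dia p (the dual of axiom T) characterises the reflexive frames. R is reflexive — valid.

D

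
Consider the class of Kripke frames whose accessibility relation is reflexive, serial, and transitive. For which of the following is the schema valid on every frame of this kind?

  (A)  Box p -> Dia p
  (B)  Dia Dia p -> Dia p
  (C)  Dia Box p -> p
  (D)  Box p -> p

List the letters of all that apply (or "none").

A, B, D

(A) Box p -> Dia p (axiom D) characterises the serial frames. Every such R is serial — valid.
(B) Dia Dia p -> Dia p (the dual of axiom 4) characterises the transitive frames. Every such R is transitive — valid.
(C) the dual of axiom B: valid iff R is symmetric. Such an R need not be symmetric — not valid.
(D) axiom T: valid iff R is reflexive. Every such R is reflexive — valid.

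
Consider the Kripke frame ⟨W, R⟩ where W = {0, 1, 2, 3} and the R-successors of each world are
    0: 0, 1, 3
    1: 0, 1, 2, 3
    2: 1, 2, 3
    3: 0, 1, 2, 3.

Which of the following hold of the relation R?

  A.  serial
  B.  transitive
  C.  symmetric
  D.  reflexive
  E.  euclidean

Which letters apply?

A, C, D

(A) serial: every world has an R-successor.
(B) not transitive: 0 R 1 and 1 R 2 but not 0 R 2.
(C) symmetric: every R-edge is matched by its reverse.
(D) reflexive: each world relates to itself.
(E) not euclidean: 1 R 0 and 1 R 2 but not 0 R 2.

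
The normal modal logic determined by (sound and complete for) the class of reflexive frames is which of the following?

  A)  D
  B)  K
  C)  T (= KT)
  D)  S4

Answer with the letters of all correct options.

C

(A) D is determined by the class of serial frames.
(B) K is determined by the class of arbitrary frames.
(C) T (= KT) is determined by exactly this class.
(D) S4 is determined by the class of reflexive and transitive frames.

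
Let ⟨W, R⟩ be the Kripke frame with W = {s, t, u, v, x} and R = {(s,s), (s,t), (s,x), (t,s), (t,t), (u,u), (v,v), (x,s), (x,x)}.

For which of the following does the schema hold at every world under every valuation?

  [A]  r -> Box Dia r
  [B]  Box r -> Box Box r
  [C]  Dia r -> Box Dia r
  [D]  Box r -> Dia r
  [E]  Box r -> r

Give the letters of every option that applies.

A, D, E

R is reflexive: each world relates to itself.
R is symmetric: every R-edge is matched by its reverse.
R is not transitive: t R s and s R x but not t R x.
R is not euclidean: s R t and s R x but not t R x.
R is serial: every world has an R-successor.
(A) axiom B: valid iff R is symmetric. R is symmetric — valid.
(B) Box r -> Box Box r is axiom 4, which corresponds to transitivity. R is not transitive — not valid.
(C) Dia r -> Box Dia r (axiom 5) characterises the euclidean frames. R is not euclidean — not valid.
(D) Box r -> Dia r is axiom D, which corresponds to seriality. R is serial — valid.
(E) Box r -> r (axiom T) characterises the reflexive frames. R is reflexive — valid.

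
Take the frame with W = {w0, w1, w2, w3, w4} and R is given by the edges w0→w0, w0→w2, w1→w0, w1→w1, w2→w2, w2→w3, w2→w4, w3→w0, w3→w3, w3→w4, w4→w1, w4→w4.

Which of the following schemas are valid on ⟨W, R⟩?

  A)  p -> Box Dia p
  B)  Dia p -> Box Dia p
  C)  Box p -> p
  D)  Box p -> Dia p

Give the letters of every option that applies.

R is reflexive: each world relates to itself.
R is not symmetric: w0 R w2 but not w2 R w0.
R is not euclidean: w0 R w2 and w0 R w0 but not w2 R w0.
R is serial: every world has an R-successor.
(A) p -> Box Dia p (axiom B) characterises the symmetric frames. R is not symmetric — not valid.
(B) axiom 5: valid iff R is euclidean. R is not euclidean — not valid.
(C) Box p -> p (axiom T) characterises the reflexive frames. R is reflexive — valid.
(D) Box p -> Dia p is axiom D, which corresponds to seriality. R is serial — valid.

C, D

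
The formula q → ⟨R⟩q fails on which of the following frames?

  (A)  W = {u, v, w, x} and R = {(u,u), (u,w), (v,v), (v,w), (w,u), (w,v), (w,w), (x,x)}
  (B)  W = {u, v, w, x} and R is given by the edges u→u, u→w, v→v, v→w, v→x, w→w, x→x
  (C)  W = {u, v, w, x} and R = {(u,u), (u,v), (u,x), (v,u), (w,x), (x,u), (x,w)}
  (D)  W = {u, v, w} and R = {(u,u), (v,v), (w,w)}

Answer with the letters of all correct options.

The schema q → ⟨R⟩q is the dual of axiom T; it is valid on a frame iff R is reflexive.
(A) R is reflexive (each world relates to itself), so the schema is valid here.
(B) R is reflexive (each world relates to itself), so the schema is valid here.
(C) R is not reflexive (not v R v), so the schema fails here.
(D) R is reflexive (each world relates to itself), so the schema is valid here.

C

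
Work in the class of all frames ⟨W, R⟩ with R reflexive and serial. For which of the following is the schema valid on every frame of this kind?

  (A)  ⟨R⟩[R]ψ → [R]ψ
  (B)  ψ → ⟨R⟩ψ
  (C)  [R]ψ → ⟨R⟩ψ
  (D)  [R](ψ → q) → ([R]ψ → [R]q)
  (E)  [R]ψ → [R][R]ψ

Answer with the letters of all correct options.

B, C, D

(A) ⟨R⟩[R]ψ → [R]ψ (the dual of axiom 5) characterises the euclidean frames. Such an R need not be euclidean — not valid.
(B) ψ → ⟨R⟩ψ is the dual of axiom T, which corresponds to reflexivity. Every such R is reflexive — valid.
(C) [R]ψ → ⟨R⟩ψ is axiom D; it is valid on a frame exactly when R is serial. Every such R is serial, so valid.
(D) this is just K, valid on every normal frame.
(E) [R]ψ → [R][R]ψ is axiom 4, which corresponds to transitivity. Such an R need not be transitive — not valid.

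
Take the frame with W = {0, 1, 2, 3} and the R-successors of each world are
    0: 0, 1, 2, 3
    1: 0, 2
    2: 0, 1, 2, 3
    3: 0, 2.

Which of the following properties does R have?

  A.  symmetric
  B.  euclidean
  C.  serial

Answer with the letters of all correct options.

A, C

(A) symmetric: every R-edge is matched by its reverse.
(B) not euclidean: 0 R 1 and 0 R 3 but not 1 R 3.
(C) serial: every world has an R-successor.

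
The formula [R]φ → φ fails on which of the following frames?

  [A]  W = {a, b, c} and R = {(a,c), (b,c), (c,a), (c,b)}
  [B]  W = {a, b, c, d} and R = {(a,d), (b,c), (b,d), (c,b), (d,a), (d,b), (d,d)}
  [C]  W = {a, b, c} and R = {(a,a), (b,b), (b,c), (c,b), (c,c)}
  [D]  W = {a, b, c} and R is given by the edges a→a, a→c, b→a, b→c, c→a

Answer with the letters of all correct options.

The schema [R]φ → φ is axiom T; it is valid on a frame iff R is reflexive.
(A) R is not reflexive (not a R a), so the schema fails here.
(B) R is not reflexive (not a R a), so the schema fails here.
(C) R is reflexive (each world relates to itself), so the schema is valid here.
(D) R is not reflexive (not b R b), so the schema fails here.

A, B, D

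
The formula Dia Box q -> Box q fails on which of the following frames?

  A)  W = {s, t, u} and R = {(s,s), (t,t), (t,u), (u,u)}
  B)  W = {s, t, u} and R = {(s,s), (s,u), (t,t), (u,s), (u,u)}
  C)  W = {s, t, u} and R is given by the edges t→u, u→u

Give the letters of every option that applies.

The schema Dia Box q -> Box q is the dual of axiom 5; it is valid on a frame iff R is euclidean.
(A) R is not euclidean (t R u and t R t but not u R t), so the schema fails here.
(B) R is euclidean (any two R-successors of the same world are R-related), so the schema is valid here.
(C) R is euclidean (any two R-successors of the same world are R-related), so the schema is valid here.

A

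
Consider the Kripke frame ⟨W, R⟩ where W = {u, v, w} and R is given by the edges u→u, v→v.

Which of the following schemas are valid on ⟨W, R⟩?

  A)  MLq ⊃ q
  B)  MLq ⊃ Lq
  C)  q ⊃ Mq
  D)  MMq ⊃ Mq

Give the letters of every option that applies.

R is not reflexive: not w R w.
R is symmetric: every R-edge is matched by its reverse.
R is transitive: R is closed under composition.
R is euclidean: any two R-successors of the same world are R-related.
(A) MLq ⊃ q is the dual of axiom B; it is valid on a frame exactly when R is symmetric. R is symmetric, so valid.
(B) MLq ⊃ Lq is the dual of axiom 5; it is valid on a frame exactly when R is euclidean. R is euclidean, so valid.
(C) q ⊃ Mq (the dual of axiom T) characterises the reflexive frames. R is not reflexive — not valid.
(D) the dual of axiom 4: valid iff R is transitive. R is transitive — valid.

A, B, D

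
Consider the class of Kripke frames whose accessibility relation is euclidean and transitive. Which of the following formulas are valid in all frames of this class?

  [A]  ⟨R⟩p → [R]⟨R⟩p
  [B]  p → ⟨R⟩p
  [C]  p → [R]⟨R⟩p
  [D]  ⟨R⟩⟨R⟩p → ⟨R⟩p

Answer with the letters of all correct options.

(A) axiom 5: valid iff R is euclidean. Every such R is euclidean — valid.
(B) p → ⟨R⟩p (the dual of axiom T) characterises the reflexive frames. Such an R need not be reflexive — not valid.
(C) p → [R]⟨R⟩p is axiom B, which corresponds to symmetry. Such an R need not be symmetric — not valid.
(D) ⟨R⟩⟨R⟩p → ⟨R⟩p is the dual of axiom 4; it is valid on a frame exactly when R is transitive. Every such R is transitive, so valid.

A, D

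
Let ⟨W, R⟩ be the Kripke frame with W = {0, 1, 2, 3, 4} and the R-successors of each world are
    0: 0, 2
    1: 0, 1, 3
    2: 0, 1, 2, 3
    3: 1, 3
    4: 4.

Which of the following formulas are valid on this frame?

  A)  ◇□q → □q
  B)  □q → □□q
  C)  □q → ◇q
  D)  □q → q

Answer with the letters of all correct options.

C, D

R is reflexive: each world relates to itself.
R is not transitive: 0 R 2 and 2 R 1 but not 0 R 1.
R is not euclidean: 1 R 0 and 1 R 1 but not 0 R 1.
R is serial: every world has an R-successor.
(A) ◇□q → □q (the dual of axiom 5) characterises the euclidean frames. R is not euclidean — not valid.
(B) □q → □□q is axiom 4, which corresponds to transitivity. R is not transitive — not valid.
(C) □q → ◇q is axiom D, which corresponds to seriality. R is serial — valid.
(D) axiom T: valid iff R is reflexive. R is reflexive — valid.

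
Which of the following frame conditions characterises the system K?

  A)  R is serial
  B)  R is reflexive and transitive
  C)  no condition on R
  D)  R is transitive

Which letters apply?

C

(A) this class determines D, not K.
(B) this class determines S4, not K.
(C) K is sound and complete for exactly this class.
(D) this class determines K4, not K.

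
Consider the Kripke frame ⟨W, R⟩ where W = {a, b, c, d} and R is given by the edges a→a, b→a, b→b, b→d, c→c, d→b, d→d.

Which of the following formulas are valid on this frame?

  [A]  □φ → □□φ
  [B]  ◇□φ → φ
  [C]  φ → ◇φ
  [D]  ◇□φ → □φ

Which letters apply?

R is reflexive: each world relates to itself.
R is not symmetric: b R a but not a R b.
R is not transitive: d R b and b R a but not d R a.
R is not euclidean: b R a and b R b but not a R b.
(A) □φ → □□φ is axiom 4; it is valid on a frame exactly when R is transitive. R is not transitive, so not valid.
(B) the dual of axiom B: valid iff R is symmetric. R is not symmetric — not valid.
(C) φ → ◇φ is the dual of axiom T, which corresponds to reflexivity. R is reflexive — valid.
(D) ◇□φ → □φ is the dual of axiom 5; it is valid on a frame exactly when R is euclidean. R is not euclidean, so not valid.

C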